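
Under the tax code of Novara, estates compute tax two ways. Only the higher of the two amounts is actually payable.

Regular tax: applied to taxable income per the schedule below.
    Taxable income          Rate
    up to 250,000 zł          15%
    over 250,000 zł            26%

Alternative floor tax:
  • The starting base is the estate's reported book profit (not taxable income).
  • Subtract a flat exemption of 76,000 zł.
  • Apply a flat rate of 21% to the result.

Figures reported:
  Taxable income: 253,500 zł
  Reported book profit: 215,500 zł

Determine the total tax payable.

38,410 zł

Regular tax:
  250,000 zł × 15% = 37,500 zł
  3,500 zł × 26% = 910 zł
  → 38,410 zł

Alternative floor tax:
  Base (reported book profit): 215,500 zł
  Less exemption 76,000 zł → base 139,500 zł
  139,500 zł × 21% = 29,295 zł

38,410 zł > 29,295 zł, so the regular tax governs.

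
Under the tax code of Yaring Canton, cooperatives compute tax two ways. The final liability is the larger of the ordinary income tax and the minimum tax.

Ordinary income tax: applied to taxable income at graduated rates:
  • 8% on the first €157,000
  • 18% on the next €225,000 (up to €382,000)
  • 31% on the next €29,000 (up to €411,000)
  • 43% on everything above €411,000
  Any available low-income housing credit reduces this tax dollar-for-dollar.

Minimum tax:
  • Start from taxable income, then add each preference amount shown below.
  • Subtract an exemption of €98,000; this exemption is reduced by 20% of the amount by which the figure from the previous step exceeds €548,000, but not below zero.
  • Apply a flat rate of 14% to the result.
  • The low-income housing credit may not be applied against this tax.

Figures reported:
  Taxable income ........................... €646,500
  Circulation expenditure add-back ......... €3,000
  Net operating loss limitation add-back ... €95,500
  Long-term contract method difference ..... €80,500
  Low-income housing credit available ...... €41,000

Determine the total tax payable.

€122,315

Minimum tax:
  Adjusted income: €646,500 + €3,000 + €95,500 + €80,500 = €825,500
  Exemption: €98,000 − 20% × (€825,500 − €548,000) = €98,000 − €55,500 = €42,500
  Base: €825,500 − €42,500 = €783,000
  €783,000 × 14% = €109,620

Ordinary income tax:
  €157,000 × 8% = €12,560
  €225,000 × 18% = €40,500
  €29,000 × 31% = €8,990
  €235,500 × 43% = €101,265
  → €163,315
  Less low-income housing credit €41,000 → €122,315

€122,315 > €109,620, so the ordinary income tax governs.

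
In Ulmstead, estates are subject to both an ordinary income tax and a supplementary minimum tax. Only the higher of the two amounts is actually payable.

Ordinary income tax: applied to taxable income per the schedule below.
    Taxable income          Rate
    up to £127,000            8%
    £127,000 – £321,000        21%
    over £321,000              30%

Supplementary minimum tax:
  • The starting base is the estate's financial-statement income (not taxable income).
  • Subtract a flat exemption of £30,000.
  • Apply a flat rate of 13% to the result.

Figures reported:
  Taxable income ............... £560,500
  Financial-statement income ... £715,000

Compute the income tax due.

Ordinary income tax:
  £127,000 × 8% = £10,160
  £194,000 × 21% = £40,740
  £239,500 × 30% = £71,850
  → £122,750

Supplementary minimum tax:
  Base (financial-statement income): £715,000
  Less exemption £30,000 → base £685,000
  £685,000 × 13% = £89,050

£122,750 > £89,050, so the ordinary income tax governs.

£122,750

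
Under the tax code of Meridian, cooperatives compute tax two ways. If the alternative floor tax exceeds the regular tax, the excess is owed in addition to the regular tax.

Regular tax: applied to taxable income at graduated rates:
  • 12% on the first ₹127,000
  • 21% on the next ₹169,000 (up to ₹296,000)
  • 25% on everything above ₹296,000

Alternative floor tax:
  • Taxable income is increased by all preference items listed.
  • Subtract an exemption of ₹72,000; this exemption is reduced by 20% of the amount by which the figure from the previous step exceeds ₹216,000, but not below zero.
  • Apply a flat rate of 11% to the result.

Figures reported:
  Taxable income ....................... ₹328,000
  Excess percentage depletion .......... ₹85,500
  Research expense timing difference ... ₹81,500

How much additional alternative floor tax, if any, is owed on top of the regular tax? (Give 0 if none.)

₹0

Regular tax:
  ₹127,000 × 12% = ₹15,240
  ₹169,000 × 21% = ₹35,490
  ₹32,000 × 25% = ₹8,000
  → ₹58,730

Alternative floor tax:
  Adjusted income: ₹328,000 + ₹85,500 + ₹81,500 = ₹495,000
  Exemption: ₹72,000 − 20% × (₹495,000 − ₹216,000) = ₹72,000 − ₹55,800 = ₹16,200
  Base: ₹495,000 − ₹16,200 = ₹478,800
  ₹478,800 × 11% = ₹52,668

₹52,668 ≤ ₹58,730, so no add-on is due.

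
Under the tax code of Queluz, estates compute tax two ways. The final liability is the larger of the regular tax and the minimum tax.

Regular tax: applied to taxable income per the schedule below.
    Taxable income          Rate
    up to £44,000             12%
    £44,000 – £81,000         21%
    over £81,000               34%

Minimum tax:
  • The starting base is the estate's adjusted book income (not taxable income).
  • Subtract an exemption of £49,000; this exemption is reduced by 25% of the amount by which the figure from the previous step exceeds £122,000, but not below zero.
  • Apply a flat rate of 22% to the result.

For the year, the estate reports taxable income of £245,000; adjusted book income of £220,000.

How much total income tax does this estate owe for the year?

£68,810

Minimum tax:
  Base (adjusted book income): £220,000
  Exemption: £49,000 − 25% × (£220,000 − £122,000) = £49,000 − £24,500 = £24,500
  Base: £220,000 − £24,500 = £195,500
  £195,500 × 22% = £43,010

Regular tax:
  £44,000 × 12% = £5,280
  £37,000 × 21% = £7,770
  £164,000 × 34% = £55,760
  → £68,810

£68,810 > £43,010, so the regular tax governs.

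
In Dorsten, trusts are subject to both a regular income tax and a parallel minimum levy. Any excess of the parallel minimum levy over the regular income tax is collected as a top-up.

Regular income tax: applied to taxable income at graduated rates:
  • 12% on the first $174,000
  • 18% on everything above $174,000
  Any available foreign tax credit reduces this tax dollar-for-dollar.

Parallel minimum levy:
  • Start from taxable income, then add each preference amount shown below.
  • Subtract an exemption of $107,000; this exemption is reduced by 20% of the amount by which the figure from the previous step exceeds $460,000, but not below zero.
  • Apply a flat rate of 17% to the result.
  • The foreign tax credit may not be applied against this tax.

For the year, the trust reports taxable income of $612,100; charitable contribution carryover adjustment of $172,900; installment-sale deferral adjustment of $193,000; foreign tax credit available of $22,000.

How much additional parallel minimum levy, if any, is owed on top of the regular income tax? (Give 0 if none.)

$87,944

Parallel minimum levy:
  Adjusted income: $612,100 + $172,900 + $193,000 = $978,000
  Exemption: $107,000 − 20% × ($978,000 − $460,000) = $107,000 − $103,600 = $3,400
  Base: $978,000 − $3,400 = $974,600
  $974,600 × 17% = $165,682

Regular income tax:
  $174,000 × 12% = $20,880
  $438,100 × 18% = $78,858
  → $99,738
  Less foreign tax credit $22,000 → $77,738

Excess of parallel minimum levy over regular income tax: $165,682 − $77,738 = $87,944.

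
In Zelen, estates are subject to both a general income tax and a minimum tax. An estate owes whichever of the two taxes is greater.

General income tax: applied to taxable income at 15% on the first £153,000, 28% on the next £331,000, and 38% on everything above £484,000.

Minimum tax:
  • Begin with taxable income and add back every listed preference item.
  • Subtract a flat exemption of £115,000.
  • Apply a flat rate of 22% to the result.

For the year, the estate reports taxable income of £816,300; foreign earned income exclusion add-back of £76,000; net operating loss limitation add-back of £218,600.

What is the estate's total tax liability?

£241,904

Minimum tax:
  Adjusted income: £816,300 + £76,000 + £218,600 = £1,110,900
  Less exemption £115,000 → base £995,900
  £995,900 × 22% = £219,098

General income tax:
  £153,000 × 15% = £22,950
  £331,000 × 28% = £92,680
  £332,300 × 38% = £126,274
  → £241,904

£241,904 > £219,098, so the general income tax governs.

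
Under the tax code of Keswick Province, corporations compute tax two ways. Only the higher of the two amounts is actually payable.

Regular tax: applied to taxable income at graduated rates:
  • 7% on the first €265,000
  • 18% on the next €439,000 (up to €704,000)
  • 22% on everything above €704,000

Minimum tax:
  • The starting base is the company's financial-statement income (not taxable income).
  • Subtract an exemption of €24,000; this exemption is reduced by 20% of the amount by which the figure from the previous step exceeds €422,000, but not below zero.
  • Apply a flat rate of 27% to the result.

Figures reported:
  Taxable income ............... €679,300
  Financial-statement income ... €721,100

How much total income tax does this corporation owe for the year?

Regular tax:
  €265,000 × 7% = €18,550
  €414,300 × 18% = €74,574
  → €93,124

Minimum tax:
  Base (financial-statement income): €721,100
  Exemption: 20% × (€721,100 − €422,000) = €59,820 ≥ €24,000, so the exemption is fully phased out
  Base: €721,100 − €0 = €721,100
  €721,100 × 27% = €194,697

€194,697 > €93,124, so the minimum tax is the binding amount.

€194,697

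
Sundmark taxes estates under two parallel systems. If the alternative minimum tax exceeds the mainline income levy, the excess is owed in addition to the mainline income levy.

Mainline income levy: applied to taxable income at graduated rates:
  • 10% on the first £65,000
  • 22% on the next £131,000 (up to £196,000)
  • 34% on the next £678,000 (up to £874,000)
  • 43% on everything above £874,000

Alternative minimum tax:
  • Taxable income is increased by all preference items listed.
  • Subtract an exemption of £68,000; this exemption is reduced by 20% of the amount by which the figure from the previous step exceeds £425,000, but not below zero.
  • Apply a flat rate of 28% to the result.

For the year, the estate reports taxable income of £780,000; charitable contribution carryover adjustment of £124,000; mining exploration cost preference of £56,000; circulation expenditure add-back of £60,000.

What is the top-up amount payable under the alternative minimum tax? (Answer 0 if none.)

Mainline income levy:
  £65,000 × 10% = £6,500
  £131,000 × 22% = £28,820
  £584,000 × 34% = £198,560
  → £233,880

Alternative minimum tax:
  Adjusted income: £780,000 + £124,000 + £56,000 + £60,000 = £1,020,000
  Exemption: 20% × (£1,020,000 − £425,000) = £119,000 ≥ £68,000, so the exemption is fully phased out
  Base: £1,020,000 − £0 = £1,020,000
  £1,020,000 × 28% = £285,600

Excess of alternative minimum tax over mainline income levy: £285,600 − £233,880 = £51,720.

£51,720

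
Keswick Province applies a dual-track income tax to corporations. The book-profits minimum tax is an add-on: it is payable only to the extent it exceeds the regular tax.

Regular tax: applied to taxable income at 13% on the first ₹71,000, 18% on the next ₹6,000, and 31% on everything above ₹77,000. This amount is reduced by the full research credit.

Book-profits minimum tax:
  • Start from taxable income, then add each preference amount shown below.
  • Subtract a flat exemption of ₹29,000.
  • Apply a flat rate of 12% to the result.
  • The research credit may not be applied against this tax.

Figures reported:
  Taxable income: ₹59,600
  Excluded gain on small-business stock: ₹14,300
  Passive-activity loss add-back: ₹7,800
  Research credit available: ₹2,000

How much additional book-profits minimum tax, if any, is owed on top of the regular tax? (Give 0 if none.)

Book-profits minimum tax:
  Adjusted income: ₹59,600 + ₹14,300 + ₹7,800 = ₹81,700
  Less exemption ₹29,000 → base ₹52,700
  ₹52,700 × 12% = ₹6,324

Regular tax:
  ₹59,600 × 13% = ₹7,748
  Less research credit ₹2,000 → ₹5,748

Excess of book-profits minimum tax over regular tax: ₹6,324 − ₹5,748 = ₹576.

₹576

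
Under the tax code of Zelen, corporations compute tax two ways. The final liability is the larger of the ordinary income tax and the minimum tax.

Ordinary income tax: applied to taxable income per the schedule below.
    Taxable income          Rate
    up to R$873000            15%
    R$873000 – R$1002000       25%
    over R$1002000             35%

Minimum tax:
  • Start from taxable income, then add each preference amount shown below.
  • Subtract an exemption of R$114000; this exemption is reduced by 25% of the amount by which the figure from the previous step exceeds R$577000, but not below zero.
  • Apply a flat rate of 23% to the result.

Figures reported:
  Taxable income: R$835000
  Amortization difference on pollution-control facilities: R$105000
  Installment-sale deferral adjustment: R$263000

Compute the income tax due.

Ordinary income tax:
  R$835000 × 15% = R$125250

Minimum tax:
  Adjusted income: R$835000 + R$105000 + R$263000 = R$1203000
  Exemption: 25% × (R$1203000 − R$577000) = R$156500 ≥ R$114000, so the exemption is fully phased out
  Base: R$1203000 − R$0 = R$1203000
  R$1203000 × 23% = R$276690

R$276690 > R$125250, so the minimum tax is the binding amount.

R$276690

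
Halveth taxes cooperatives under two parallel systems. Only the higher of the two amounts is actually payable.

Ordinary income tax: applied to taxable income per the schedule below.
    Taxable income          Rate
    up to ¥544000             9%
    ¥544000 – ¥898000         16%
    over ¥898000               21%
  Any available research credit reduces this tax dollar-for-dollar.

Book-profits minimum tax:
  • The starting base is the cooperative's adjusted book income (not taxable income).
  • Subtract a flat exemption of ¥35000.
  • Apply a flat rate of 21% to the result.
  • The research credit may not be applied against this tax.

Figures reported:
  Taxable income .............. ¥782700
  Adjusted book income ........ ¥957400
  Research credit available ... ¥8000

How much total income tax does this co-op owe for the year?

¥193704

Book-profits minimum tax:
  Base (adjusted book income): ¥957400
  Less exemption ¥35000 → base ¥922400
  ¥922400 × 21% = ¥193704

Ordinary income tax:
  ¥544000 × 9% = ¥48960
  ¥238700 × 16% = ¥38192
  → ¥87152
  Less research credit ¥8000 → ¥79152

¥193704 > ¥79152, so the book-profits minimum tax is the binding amount.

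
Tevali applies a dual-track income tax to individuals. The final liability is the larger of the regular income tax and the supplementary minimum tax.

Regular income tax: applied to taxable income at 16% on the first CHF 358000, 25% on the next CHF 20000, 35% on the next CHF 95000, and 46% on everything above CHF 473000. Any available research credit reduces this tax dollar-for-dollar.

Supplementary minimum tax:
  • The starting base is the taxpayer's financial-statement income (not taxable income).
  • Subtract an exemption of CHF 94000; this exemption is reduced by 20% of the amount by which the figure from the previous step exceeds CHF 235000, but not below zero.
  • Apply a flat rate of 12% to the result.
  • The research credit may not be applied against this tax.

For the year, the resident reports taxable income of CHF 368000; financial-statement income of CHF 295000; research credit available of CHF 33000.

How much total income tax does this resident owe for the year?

Regular income tax:
  CHF 358000 × 16% = CHF 57280
  CHF 10000 × 25% = CHF 2500
  → CHF 59780
  Less research credit CHF 33000 → CHF 26780

Supplementary minimum tax:
  Base (financial-statement income): CHF 295000
  Exemption: CHF 94000 − 20% × (CHF 295000 − CHF 235000) = CHF 94000 − CHF 12000 = CHF 82000
  Base: CHF 295000 − CHF 82000 = CHF 213000
  CHF 213000 × 12% = CHF 25560

CHF 26780 > CHF 25560, so the regular income tax governs.

CHF 26780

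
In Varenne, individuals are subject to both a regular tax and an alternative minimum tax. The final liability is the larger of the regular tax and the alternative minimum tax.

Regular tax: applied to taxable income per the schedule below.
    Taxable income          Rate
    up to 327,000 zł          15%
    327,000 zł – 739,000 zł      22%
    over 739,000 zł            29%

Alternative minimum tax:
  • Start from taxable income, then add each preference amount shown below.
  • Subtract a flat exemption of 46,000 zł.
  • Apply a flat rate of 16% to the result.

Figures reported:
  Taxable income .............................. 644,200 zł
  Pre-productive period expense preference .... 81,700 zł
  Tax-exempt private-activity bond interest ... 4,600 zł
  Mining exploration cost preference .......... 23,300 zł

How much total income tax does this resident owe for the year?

Alternative minimum tax:
  Adjusted income: 644,200 zł + 81,700 zł + 4,600 zł + 23,300 zł = 753,800 zł
  Less exemption 46,000 zł → base 707,800 zł
  707,800 zł × 16% = 113,248 zł

Regular tax:
  327,000 zł × 15% = 49,050 zł
  317,200 zł × 22% = 69,784 zł
  → 118,834 zł

118,834 zł > 113,248 zł, so the regular tax governs.

118,834 zł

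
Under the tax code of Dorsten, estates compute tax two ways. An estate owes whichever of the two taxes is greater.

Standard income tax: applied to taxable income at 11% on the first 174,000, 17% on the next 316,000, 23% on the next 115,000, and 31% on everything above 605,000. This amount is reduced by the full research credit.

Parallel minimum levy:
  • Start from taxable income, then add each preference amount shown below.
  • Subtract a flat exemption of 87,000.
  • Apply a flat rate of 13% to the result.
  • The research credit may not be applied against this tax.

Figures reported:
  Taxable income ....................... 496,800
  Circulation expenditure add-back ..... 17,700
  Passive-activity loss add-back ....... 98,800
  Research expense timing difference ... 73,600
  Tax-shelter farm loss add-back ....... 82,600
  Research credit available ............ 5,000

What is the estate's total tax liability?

Parallel minimum levy:
  Adjusted income: 496,800 + 17,700 + 98,800 + 73,600 + 82,600 = 769,500
  Less exemption 87,000 → base 682,500
  682,500 × 13% = 88,725

Standard income tax:
  174,000 × 11% = 19,140
  316,000 × 17% = 53,720
  6,800 × 23% = 1,564
  → 74,424
  Less research credit 5,000 → 69,424

88,725 > 69,424, so the parallel minimum levy is the binding amount.

88,725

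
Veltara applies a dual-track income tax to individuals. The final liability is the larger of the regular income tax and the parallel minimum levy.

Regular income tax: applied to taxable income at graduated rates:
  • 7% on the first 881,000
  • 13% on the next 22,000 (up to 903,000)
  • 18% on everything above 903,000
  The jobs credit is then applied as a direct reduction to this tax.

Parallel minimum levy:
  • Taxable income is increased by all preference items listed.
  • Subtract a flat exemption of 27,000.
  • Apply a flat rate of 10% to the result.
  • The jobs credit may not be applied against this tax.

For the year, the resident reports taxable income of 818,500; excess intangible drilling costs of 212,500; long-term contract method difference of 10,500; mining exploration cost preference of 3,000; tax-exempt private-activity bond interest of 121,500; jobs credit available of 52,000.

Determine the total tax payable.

113,900

Parallel minimum levy:
  Adjusted income: 818,500 + 212,500 + 10,500 + 3,000 + 121,500 = 1,166,000
  Less exemption 27,000 → base 1,139,000
  1,139,000 × 10% = 113,900

Regular income tax:
  818,500 × 7% = 57,295
  Less jobs credit 52,000 → 5,295

113,900 > 5,295, so the parallel minimum levy is the binding amount.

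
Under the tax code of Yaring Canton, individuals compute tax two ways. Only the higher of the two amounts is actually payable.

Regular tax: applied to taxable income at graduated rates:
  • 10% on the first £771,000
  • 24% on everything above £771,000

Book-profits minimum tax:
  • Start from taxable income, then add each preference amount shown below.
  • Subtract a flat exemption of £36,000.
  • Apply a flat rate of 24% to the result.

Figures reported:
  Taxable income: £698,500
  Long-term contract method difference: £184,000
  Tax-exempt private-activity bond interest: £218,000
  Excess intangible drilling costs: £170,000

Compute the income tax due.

Regular tax:
  £698,500 × 10% = £69,850

Book-profits minimum tax:
  Adjusted income: £698,500 + £184,000 + £218,000 + £170,000 = £1,270,500
  Less exemption £36,000 → base £1,234,500
  £1,234,500 × 24% = £296,280

£296,280 > £69,850, so the book-profits minimum tax is the binding amount.

£296,280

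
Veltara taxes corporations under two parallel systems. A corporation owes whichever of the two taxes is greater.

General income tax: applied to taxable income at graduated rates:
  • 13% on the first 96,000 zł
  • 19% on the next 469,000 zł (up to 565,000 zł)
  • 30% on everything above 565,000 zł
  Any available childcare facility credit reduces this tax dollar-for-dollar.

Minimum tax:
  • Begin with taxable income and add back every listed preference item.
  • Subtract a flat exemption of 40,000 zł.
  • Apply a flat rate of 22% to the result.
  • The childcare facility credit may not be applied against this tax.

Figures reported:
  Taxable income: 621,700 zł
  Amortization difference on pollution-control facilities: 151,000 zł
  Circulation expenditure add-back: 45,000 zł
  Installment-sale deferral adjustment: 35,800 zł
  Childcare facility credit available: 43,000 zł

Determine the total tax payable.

Minimum tax:
  Adjusted income: 621,700 zł + 151,000 zł + 45,000 zł + 35,800 zł = 853,500 zł
  Less exemption 40,000 zł → base 813,500 zł
  813,500 zł × 22% = 178,970 zł

General income tax:
  96,000 zł × 13% = 12,480 zł
  469,000 zł × 19% = 89,110 zł
  56,700 zł × 30% = 17,010 zł
  → 118,600 zł
  Less childcare facility credit 43,000 zł → 75,600 zł

178,970 zł > 75,600 zł, so the minimum tax is the binding amount.

178,970 zł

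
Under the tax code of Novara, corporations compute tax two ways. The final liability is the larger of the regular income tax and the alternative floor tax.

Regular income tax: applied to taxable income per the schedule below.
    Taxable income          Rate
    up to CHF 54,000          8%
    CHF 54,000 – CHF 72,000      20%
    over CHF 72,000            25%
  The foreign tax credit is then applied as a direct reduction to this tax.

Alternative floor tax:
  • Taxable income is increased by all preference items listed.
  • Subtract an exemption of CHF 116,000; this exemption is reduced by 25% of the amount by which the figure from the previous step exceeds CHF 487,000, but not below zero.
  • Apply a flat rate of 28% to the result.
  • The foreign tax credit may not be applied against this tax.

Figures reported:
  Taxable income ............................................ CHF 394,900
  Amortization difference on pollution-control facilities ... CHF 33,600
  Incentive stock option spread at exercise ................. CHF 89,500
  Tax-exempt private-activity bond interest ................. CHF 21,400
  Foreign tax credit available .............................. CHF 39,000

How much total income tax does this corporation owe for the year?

Alternative floor tax:
  Adjusted income: CHF 394,900 + CHF 33,600 + CHF 89,500 + CHF 21,400 = CHF 539,400
  Exemption: CHF 116,000 − 25% × (CHF 539,400 − CHF 487,000) = CHF 116,000 − CHF 13,100 = CHF 102,900
  Base: CHF 539,400 − CHF 102,900 = CHF 436,500
  CHF 436,500 × 28% = CHF 122,220

Regular income tax:
  CHF 54,000 × 8% = CHF 4,320
  CHF 18,000 × 20% = CHF 3,600
  CHF 322,900 × 25% = CHF 80,725
  → CHF 88,645
  Less foreign tax credit CHF 39,000 → CHF 49,645

CHF 122,220 > CHF 49,645, so the alternative floor tax is the binding amount.

CHF 122,220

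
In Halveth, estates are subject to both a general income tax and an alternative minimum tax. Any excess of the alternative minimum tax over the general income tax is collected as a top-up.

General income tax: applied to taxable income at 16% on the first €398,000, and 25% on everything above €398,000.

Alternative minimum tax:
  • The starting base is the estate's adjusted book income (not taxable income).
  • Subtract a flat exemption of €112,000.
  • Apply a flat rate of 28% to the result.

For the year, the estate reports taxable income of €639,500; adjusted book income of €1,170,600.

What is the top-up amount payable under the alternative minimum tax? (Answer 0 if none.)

€172,353

Alternative minimum tax:
  Base (adjusted book income): €1,170,600
  Less exemption €112,000 → base €1,058,600
  €1,058,600 × 28% = €296,408

General income tax:
  €398,000 × 16% = €63,680
  €241,500 × 25% = €60,375
  → €124,055

Excess of alternative minimum tax over general income tax: €296,408 − €124,055 = €172,353.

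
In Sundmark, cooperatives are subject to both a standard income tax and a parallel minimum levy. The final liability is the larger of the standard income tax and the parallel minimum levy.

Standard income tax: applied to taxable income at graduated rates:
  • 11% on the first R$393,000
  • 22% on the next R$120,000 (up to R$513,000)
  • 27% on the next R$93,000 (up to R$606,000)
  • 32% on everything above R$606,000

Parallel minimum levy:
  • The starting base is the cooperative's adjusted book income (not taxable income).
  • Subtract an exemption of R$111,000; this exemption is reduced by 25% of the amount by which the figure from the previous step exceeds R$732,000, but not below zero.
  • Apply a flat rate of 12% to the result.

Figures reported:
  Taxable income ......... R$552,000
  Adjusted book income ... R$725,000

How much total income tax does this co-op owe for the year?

Parallel minimum levy:
  Base (adjusted book income): R$725,000
  Exemption: R$725,000 ≤ R$732,000, so full R$111,000 applies
  Base: R$725,000 − R$111,000 = R$614,000
  R$614,000 × 12% = R$73,680

Standard income tax:
  R$393,000 × 11% = R$43,230
  R$120,000 × 22% = R$26,400
  R$39,000 × 27% = R$10,530
  → R$80,160

R$80,160 > R$73,680, so the standard income tax governs.

R$80,160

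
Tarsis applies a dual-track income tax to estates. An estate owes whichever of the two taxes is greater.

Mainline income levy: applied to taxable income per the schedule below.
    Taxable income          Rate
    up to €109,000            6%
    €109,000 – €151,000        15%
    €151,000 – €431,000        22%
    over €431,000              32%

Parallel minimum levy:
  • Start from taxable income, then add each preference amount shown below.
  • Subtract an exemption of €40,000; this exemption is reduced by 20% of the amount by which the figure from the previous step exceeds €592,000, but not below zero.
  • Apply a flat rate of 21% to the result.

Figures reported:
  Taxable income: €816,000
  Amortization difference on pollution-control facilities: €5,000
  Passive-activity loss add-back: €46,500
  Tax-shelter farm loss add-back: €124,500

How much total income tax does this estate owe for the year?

Mainline income levy:
  €109,000 × 6% = €6,540
  €42,000 × 15% = €6,300
  €280,000 × 22% = €61,600
  €385,000 × 32% = €123,200
  → €197,640

Parallel minimum levy:
  Adjusted income: €816,000 + €5,000 + €46,500 + €124,500 = €992,000
  Exemption: 20% × (€992,000 − €592,000) = €80,000 ≥ €40,000, so the exemption is fully phased out
  Base: €992,000 − €0 = €992,000
  €992,000 × 21% = €208,320

€208,320 > €197,640, so the parallel minimum levy is the binding amount.

€208,320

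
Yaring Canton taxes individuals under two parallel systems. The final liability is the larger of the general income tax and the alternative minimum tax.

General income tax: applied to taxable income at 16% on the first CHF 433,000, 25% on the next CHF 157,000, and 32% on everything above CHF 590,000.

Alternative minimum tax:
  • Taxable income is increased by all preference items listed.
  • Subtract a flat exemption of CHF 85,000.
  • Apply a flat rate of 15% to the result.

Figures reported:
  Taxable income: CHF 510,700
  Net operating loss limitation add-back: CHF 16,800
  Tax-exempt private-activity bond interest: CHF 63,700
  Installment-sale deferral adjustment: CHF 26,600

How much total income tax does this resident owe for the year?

General income tax:
  CHF 433,000 × 16% = CHF 69,280
  CHF 77,700 × 25% = CHF 19,425
  → CHF 88,705

Alternative minimum tax:
  Adjusted income: CHF 510,700 + CHF 16,800 + CHF 63,700 + CHF 26,600 = CHF 617,800
  Less exemption CHF 85,000 → base CHF 532,800
  CHF 532,800 × 15% = CHF 79,920

CHF 88,705 > CHF 79,920, so the general income tax governs.

CHF 88,705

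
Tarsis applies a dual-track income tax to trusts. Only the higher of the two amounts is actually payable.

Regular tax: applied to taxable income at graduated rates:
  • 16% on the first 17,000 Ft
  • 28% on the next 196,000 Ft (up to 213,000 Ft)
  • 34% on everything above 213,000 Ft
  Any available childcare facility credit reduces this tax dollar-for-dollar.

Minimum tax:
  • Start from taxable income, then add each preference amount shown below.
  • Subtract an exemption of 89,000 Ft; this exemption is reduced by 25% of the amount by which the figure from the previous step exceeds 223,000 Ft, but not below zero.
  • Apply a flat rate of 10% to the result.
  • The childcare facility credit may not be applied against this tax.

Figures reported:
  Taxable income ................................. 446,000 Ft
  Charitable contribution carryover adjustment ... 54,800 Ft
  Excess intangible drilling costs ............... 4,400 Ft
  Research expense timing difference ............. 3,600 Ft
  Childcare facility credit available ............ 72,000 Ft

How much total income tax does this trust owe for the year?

64,820 Ft

Minimum tax:
  Adjusted income: 446,000 Ft + 54,800 Ft + 4,400 Ft + 3,600 Ft = 508,800 Ft
  Exemption: 89,000 Ft − 25% × (508,800 Ft − 223,000 Ft) = 89,000 Ft − 71,450 Ft = 17,550 Ft
  Base: 508,800 Ft − 17,550 Ft = 491,250 Ft
  491,250 Ft × 10% = 49,125 Ft

Regular tax:
  17,000 Ft × 16% = 2,720 Ft
  196,000 Ft × 28% = 54,880 Ft
  233,000 Ft × 34% = 79,220 Ft
  → 136,820 Ft
  Less childcare facility credit 72,000 Ft → 64,820 Ft

64,820 Ft > 49,125 Ft, so the regular tax governs.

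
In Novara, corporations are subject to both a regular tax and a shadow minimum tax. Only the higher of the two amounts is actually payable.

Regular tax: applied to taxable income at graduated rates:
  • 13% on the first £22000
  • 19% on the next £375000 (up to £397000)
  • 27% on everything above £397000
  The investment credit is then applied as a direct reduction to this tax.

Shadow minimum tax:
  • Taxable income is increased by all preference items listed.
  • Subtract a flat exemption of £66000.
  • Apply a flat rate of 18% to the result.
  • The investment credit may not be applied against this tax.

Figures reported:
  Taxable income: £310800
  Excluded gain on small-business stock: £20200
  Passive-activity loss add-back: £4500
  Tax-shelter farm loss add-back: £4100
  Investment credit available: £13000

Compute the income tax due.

Shadow minimum tax:
  Adjusted income: £310800 + £20200 + £4500 + £4100 = £339600
  Less exemption £66000 → base £273600
  £273600 × 18% = £49248

Regular tax:
  £22000 × 13% = £2860
  £288800 × 19% = £54872
  → £57732
  Less investment credit £13000 → £44732

£49248 > £44732, so the shadow minimum tax is the binding amount.

£49248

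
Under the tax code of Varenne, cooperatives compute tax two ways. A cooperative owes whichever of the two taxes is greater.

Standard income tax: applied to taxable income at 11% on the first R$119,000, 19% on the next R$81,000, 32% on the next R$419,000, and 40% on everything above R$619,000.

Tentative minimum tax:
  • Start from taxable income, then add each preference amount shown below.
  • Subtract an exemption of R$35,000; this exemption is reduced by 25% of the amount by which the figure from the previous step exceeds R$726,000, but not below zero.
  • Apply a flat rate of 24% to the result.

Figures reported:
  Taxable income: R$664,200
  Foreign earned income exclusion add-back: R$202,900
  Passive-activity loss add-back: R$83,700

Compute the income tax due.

Tentative minimum tax:
  Adjusted income: R$664,200 + R$202,900 + R$83,700 = R$950,800
  Exemption: 25% × (R$950,800 − R$726,000) = R$56,200 ≥ R$35,000, so the exemption is fully phased out
  Base: R$950,800 − R$0 = R$950,800
  R$950,800 × 24% = R$228,192

Standard income tax:
  R$119,000 × 11% = R$13,090
  R$81,000 × 19% = R$15,390
  R$419,000 × 32% = R$134,080
  R$45,200 × 40% = R$18,080
  → R$180,640

R$228,192 > R$180,640, so the tentative minimum tax is the binding amount.

R$228,192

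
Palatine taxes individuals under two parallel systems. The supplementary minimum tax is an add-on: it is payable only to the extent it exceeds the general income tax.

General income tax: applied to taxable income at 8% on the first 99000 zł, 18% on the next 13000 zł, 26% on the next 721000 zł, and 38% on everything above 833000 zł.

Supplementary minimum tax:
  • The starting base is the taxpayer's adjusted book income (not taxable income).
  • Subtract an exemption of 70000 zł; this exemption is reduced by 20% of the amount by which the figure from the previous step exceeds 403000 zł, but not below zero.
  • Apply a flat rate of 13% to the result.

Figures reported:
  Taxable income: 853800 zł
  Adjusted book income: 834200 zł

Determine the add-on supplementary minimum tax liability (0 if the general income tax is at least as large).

0 zł

General income tax:
  99000 zł × 8% = 7920 zł
  13000 zł × 18% = 2340 zł
  721000 zł × 26% = 187460 zł
  20800 zł × 38% = 7904 zł
  → 205624 zł

Supplementary minimum tax:
  Base (adjusted book income): 834200 zł
  Exemption: 20% × (834200 zł − 403000 zł) = 86240 zł ≥ 70000 zł, so the exemption is fully phased out
  Base: 834200 zł − 0 zł = 834200 zł
  834200 zł × 13% = 108446 zł

108446 zł ≤ 205624 zł, so no add-on is due.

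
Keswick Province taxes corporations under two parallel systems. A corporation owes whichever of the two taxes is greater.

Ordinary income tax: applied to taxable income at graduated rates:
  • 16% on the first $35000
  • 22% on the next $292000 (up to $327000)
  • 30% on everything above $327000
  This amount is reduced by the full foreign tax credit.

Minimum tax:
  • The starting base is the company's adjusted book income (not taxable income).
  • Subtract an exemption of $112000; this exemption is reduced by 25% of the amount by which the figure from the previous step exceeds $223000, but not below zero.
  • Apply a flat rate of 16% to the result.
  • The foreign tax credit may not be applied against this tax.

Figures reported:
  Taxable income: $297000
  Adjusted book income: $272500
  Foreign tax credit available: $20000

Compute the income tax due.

$43240

Ordinary income tax:
  $35000 × 16% = $5600
  $262000 × 22% = $57640
  → $63240
  Less foreign tax credit $20000 → $43240

Minimum tax:
  Base (adjusted book income): $272500
  Exemption: $112000 − 25% × ($272500 − $223000) = $112000 − $12375 = $99625
  Base: $272500 − $99625 = $172875
  $172875 × 16% = $27660

$43240 > $27660, so the ordinary income tax governs.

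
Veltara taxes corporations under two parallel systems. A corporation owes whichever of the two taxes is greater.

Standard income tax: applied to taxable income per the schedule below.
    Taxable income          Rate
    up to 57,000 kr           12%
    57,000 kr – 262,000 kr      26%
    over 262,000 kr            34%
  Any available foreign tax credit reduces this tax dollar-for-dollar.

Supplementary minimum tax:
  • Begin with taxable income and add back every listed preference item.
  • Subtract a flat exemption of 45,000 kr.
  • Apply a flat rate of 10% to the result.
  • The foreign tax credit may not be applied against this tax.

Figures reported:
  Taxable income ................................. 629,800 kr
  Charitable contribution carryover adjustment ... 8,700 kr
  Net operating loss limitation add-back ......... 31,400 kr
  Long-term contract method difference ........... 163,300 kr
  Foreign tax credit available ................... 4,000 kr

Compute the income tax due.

Supplementary minimum tax:
  Adjusted income: 629,800 kr + 8,700 kr + 31,400 kr + 163,300 kr = 833,200 kr
  Less exemption 45,000 kr → base 788,200 kr
  788,200 kr × 10% = 78,820 kr

Standard income tax:
  57,000 kr × 12% = 6,840 kr
  205,000 kr × 26% = 53,300 kr
  367,800 kr × 34% = 125,052 kr
  → 185,192 kr
  Less foreign tax credit 4,000 kr → 181,192 kr

181,192 kr > 78,820 kr, so the standard income tax governs.

181,192 kr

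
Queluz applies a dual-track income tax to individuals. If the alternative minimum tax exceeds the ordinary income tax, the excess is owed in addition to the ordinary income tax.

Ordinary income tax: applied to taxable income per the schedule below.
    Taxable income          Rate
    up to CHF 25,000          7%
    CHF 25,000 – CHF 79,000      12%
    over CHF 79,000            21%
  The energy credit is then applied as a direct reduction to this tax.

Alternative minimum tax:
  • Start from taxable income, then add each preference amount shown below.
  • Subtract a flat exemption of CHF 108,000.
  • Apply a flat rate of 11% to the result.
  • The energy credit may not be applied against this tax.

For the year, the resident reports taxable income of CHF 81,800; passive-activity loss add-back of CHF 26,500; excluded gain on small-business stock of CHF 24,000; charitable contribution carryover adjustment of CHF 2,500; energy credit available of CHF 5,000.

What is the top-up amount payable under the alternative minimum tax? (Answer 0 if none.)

Ordinary income tax:
  CHF 25,000 × 7% = CHF 1,750
  CHF 54,000 × 12% = CHF 6,480
  CHF 2,800 × 21% = CHF 588
  → CHF 8,818
  Less energy credit CHF 5,000 → CHF 3,818

Alternative minimum tax:
  Adjusted income: CHF 81,800 + CHF 26,500 + CHF 24,000 + CHF 2,500 = CHF 134,800
  Less exemption CHF 108,000 → base CHF 26,800
  CHF 26,800 × 11% = CHF 2,948

CHF 2,948 ≤ CHF 3,818, so no add-on is due.

CHF 0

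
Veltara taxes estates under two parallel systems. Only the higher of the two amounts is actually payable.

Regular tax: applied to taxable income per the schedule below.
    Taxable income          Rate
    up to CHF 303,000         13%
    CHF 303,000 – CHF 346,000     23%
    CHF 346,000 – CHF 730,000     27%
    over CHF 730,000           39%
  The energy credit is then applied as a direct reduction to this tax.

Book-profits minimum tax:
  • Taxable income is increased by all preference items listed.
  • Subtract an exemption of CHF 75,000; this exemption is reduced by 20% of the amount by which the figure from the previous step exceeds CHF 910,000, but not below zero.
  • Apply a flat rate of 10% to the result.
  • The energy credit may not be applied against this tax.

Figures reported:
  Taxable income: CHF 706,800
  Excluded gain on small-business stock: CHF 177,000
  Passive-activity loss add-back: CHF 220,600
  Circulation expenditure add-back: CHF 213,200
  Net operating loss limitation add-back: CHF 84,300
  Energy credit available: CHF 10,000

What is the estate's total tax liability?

Book-profits minimum tax:
  Adjusted income: CHF 706,800 + CHF 177,000 + CHF 220,600 + CHF 213,200 + CHF 84,300 = CHF 1,401,900
  Exemption: 20% × (CHF 1,401,900 − CHF 910,000) = CHF 98,380 ≥ CHF 75,000, so the exemption is fully phased out
  Base: CHF 1,401,900 − CHF 0 = CHF 1,401,900
  CHF 1,401,900 × 10% = CHF 140,190

Regular tax:
  CHF 303,000 × 13% = CHF 39,390
  CHF 43,000 × 23% = CHF 9,890
  CHF 360,800 × 27% = CHF 97,416
  → CHF 146,696
  Less energy credit CHF 10,000 → CHF 136,696

CHF 140,190 > CHF 136,696, so the book-profits minimum tax is the binding amount.

CHF 140,190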